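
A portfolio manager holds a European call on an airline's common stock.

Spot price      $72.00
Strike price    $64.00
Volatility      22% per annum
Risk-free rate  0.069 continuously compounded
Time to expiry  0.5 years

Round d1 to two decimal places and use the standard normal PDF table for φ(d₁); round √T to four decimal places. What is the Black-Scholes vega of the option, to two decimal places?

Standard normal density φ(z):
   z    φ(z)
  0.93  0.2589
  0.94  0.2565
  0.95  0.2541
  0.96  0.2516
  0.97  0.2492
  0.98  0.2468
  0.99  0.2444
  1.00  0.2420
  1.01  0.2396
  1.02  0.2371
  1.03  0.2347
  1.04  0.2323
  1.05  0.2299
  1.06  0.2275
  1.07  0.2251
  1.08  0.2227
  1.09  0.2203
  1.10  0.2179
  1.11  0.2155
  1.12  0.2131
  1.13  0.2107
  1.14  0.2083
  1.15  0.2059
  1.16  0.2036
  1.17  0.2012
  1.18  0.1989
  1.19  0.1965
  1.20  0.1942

σ√T = 0.22 × 0.7071 = 0.1556
ln(S/K) + (r + σ²/2)T = ln(72/64) + (0.069 + 0.22²/2)·0.5 = 0.1178 + 0.0466 = 0.1644
d₁ = 0.1644 / 0.1556 = 1.0567 → 1.06
√T = √0.5 = 0.7071
φ(d₁) = φ(1.06) = 0.2275
vega = S·φ(d₁)·√T = 72·0.2275·0.7071 = 11.5823
(Vega is the same for a European call and put with the same parameters.)

11.58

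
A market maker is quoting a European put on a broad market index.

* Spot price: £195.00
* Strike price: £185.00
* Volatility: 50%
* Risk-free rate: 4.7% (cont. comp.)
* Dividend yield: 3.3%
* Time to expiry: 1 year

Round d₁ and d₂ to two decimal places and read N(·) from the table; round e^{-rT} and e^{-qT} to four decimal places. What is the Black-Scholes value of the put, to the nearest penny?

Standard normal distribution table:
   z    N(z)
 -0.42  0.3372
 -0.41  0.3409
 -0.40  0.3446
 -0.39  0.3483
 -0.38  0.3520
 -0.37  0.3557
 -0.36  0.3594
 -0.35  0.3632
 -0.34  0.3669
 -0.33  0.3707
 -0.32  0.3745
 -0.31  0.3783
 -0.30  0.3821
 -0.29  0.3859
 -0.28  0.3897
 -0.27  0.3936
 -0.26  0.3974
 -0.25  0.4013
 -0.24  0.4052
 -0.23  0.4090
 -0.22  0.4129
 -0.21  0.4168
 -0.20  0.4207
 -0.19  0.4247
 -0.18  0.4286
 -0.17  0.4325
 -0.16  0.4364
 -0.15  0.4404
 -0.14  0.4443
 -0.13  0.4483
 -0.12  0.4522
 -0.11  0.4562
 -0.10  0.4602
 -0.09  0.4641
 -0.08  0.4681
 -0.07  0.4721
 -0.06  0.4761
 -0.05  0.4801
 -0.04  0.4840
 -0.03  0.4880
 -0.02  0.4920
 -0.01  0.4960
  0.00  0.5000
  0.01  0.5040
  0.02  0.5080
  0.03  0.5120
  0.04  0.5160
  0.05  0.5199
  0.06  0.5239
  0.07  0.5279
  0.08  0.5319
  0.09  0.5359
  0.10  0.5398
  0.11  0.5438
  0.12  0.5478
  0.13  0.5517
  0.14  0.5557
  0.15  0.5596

σ√T = 0.5 × 1.0000 = 0.5000
d₁ = [ln(195/185) + (0.047 − 0.033 + 0.5²/2)·1] / 0.5000 = [0.0526 + 0.1390] / 0.5000 = 0.3833 → 0.38
d₂ = d₁ − σ√T = 0.3833 − 0.5000 = -0.1167 → -0.12
e^(−qT) = e^(−0.033·1) = 0.9675;  e^(−rT) = e^(−0.047·1) = 0.9541
N(−d₂) = N(0.12) = 0.5478;  N(−d₁) = N(-0.38) = 0.3520
P = 185·0.9541·0.5478 − 195·0.9675·0.3520 = 96.6914 − 66.4092 = 30.2822

£30.28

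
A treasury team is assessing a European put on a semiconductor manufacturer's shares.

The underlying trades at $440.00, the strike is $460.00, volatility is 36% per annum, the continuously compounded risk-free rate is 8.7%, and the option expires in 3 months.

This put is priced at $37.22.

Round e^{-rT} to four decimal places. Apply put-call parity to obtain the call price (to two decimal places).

$27.11

e^(−rT) = e^(−0.087·0.25) = 0.9785
Put-call parity: C − P = S − K·e^(−rT) = 440 − 460·0.9785 = 440 − 450.1100 = -10.1100
C = P + (C − P) = 37.22 + (-10.1100) = 27.1100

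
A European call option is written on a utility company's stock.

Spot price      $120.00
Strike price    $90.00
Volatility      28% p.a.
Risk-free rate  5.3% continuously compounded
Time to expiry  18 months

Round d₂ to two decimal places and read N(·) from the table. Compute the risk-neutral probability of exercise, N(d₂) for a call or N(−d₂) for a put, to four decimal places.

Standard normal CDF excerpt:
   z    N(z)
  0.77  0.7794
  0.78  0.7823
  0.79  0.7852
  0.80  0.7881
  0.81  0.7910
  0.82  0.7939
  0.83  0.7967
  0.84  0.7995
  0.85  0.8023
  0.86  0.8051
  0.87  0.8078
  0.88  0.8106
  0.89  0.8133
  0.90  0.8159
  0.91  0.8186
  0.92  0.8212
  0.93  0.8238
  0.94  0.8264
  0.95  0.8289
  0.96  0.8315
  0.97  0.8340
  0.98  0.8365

T = 1.5;  σ√T = 0.3429
d₁ = [ln(120/90) + (0.053 + 0.28²/2)·1.5] / 0.3429 = [0.2877 + 0.1383] / 0.3429 = 1.2422 → 1.24
d₂ = d₁ − σ√T = 1.2422 − 0.3429 = 0.8993 → 0.90
Risk-neutral Pr[S_T > K] = N(d₂) = N(0.90) = 0.8159

0.8159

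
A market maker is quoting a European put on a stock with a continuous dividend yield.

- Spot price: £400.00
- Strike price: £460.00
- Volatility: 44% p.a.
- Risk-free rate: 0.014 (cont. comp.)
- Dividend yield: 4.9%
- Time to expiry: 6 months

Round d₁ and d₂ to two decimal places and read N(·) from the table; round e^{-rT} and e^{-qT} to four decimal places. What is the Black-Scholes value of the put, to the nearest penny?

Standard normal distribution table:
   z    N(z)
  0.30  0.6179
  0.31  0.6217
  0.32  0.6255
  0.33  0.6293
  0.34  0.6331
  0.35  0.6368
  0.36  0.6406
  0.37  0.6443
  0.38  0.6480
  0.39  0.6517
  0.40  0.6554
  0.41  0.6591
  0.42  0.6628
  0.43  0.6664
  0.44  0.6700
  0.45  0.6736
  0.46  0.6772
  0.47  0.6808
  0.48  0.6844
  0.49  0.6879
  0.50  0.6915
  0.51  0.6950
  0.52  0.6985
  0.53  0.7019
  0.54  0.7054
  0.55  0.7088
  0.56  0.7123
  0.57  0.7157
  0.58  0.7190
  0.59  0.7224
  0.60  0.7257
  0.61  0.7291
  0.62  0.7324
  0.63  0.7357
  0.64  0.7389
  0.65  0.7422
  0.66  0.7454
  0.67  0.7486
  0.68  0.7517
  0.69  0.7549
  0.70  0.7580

σ√T = 0.44 × 0.7071 = 0.3111
ln(S/K) + (r − q + σ²/2)T = ln(400/460) + (0.014 − 0.049 + 0.44²/2)·0.5 = -0.1398 + 0.0309 = -0.1089
d₁ = -0.1089 / 0.3111 = -0.3499 → -0.35
d₂ = d₁ − σ√T = -0.3499 − 0.3111 = -0.6610 → -0.66
exp(−qT) = exp(−0.049·0.5) = 0.9758;  exp(−rT) = exp(−0.014·0.5) = 0.9930
P = 460·0.9930·N(0.66) − 400·0.9758·N(0.35) = 460·0.9930·0.7454 − 400·0.9758·0.6368 = 340.4838 − 248.5558 = 91.9280

£91.93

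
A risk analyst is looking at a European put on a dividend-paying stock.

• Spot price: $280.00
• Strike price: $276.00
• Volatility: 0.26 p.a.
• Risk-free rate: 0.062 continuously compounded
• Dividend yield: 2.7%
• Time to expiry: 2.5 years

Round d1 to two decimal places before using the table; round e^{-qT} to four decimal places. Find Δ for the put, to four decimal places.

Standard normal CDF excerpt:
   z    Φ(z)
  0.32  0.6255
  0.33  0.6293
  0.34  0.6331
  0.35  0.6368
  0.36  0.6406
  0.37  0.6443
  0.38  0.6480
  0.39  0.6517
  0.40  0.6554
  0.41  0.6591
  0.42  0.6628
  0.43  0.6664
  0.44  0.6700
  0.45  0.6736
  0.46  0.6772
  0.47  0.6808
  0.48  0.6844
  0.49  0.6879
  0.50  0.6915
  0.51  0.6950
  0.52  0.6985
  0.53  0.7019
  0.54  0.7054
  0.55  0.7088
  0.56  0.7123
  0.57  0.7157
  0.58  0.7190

-0.3051

T = 2.5;  σ√T = 0.4111
d₁ = [ln(280/276) + (0.062 − 0.027 + 0.26²/2)·2.5] / 0.4111 = [0.0144 + 0.1720] / 0.4111 = 0.4534 ⇒ 0.45
N(d₁) = N(0.45) = 0.6736
Δ_put = e^(−qT)·(N(d₁) − 1) = 0.9347·(0.6736 − 1) = -0.3051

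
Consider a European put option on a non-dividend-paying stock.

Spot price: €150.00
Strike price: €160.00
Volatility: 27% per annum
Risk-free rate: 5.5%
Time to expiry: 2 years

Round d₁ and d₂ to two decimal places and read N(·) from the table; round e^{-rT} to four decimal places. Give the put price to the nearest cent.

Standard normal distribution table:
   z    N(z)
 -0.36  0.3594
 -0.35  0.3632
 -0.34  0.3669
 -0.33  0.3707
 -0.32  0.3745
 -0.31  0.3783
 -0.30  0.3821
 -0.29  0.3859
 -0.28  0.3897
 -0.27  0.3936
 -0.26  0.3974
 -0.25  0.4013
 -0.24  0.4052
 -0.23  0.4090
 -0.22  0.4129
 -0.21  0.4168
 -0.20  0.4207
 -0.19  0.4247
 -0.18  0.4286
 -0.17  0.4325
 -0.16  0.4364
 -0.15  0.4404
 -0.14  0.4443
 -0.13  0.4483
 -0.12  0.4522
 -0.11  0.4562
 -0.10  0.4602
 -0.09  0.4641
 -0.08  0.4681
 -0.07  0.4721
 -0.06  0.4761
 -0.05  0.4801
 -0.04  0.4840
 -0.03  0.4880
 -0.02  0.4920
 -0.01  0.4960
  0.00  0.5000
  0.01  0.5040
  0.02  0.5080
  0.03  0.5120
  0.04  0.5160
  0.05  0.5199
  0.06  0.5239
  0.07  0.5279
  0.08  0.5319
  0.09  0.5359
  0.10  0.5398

€18.92

σ√T = 0.27 × 1.4142 = 0.3818
d₁ = [ln(150/160) + (0.055 + 0.27²/2)·2] / 0.3818 = [-0.0645 + 0.1829] / 0.3818 = 0.3100 ≈ 0.31
d₂ = d₁ − σ√T = 0.3100 − 0.3818 = -0.0719 ≈ -0.07
exp(−rT) = exp(−0.055·2) = 0.8958
N(−d₂) = N(0.07) = 0.5279;  N(−d₁) = N(-0.31) = 0.3783
P = 160·0.8958·0.5279 − 150·0.3783 = 75.6629 − 56.7450 = 18.9179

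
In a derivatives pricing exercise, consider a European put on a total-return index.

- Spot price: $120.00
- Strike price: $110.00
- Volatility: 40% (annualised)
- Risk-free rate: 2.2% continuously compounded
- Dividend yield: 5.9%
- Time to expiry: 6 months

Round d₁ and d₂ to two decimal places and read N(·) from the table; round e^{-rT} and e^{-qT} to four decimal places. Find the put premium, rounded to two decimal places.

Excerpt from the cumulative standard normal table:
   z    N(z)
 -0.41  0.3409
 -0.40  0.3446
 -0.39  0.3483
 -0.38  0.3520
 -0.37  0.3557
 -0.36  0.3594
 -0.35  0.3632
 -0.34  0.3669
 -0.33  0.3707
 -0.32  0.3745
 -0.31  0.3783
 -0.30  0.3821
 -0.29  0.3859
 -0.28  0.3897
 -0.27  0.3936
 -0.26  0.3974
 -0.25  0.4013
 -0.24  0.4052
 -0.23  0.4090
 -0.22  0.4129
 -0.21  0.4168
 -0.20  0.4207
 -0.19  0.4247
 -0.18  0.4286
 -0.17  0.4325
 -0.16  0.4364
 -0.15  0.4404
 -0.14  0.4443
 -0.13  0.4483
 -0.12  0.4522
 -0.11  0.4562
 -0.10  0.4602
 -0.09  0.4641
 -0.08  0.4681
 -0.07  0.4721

$9.06

σ√T = 0.4·√0.5 = 0.2828
ln(S/K) + (r − q + σ²/2)T = ln(120/110) + (0.022 − 0.059 + 0.4²/2)·0.5 = 0.0870 + 0.0215 = 0.1085
d₁ = 0.1085 / 0.2828 = 0.3836 ≈ 0.38
d₂ = d₁ − σ√T = 0.3836 − 0.2828 = 0.1008 ≈ 0.10
exp(−qT) = exp(−0.059·0.5) = 0.9709;  exp(−rT) = exp(−0.022·0.5) = 0.9891
P = 110·0.9891·N(-0.10) − 120·0.9709·N(-0.38) = 110·0.9891·0.4602 − 120·0.9709·0.3520 = 50.0702 − 41.0108 = 9.0594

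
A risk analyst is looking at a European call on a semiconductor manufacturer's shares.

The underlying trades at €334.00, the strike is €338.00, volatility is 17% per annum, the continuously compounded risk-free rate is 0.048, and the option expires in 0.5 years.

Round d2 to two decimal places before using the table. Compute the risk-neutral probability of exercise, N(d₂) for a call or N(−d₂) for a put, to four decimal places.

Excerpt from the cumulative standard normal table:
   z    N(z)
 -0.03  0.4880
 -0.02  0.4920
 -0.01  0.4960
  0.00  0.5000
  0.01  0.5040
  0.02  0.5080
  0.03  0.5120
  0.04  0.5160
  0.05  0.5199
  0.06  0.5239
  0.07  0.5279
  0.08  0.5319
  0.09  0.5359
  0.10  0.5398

0.5160

σ√T = 0.17 × 0.7071 = 0.1202
d₁ = [ln(334/338) + (0.048 + 0.17²/2)·0.5] / 0.1202 = [-0.0119 + 0.0312] / 0.1202 = 0.1607 ⇒ 0.16
d₂ = d₁ − σ√T = 0.1607 − 0.1202 = 0.0405 ⇒ 0.04
Pr(exercise) under Q = N(d₂) = 0.5160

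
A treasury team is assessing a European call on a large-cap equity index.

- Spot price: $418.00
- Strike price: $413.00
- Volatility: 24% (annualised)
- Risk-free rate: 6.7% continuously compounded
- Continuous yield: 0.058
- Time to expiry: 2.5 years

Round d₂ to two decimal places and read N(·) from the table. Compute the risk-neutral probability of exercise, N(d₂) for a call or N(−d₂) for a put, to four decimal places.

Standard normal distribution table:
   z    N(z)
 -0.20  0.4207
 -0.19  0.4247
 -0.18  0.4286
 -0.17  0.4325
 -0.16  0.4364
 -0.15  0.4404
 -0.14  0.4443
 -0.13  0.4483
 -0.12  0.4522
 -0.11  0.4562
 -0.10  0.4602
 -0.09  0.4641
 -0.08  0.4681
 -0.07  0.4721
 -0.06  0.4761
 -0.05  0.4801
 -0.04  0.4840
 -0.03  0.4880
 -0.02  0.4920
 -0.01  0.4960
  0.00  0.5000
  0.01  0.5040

0.4602

T = 2.5;  σ√T = 0.3795
d₁ = [ln(418/413) + (0.067 − 0.058 + ½·0.24²)·2.5] / (σ√T) = (0.0120 + 0.0945) / 0.3795 = 0.2807 which rounds to 0.28
d₂ = 0.2807 − 0.3795 = -0.0987 which rounds to -0.10
Risk-neutral Pr[S_T > K] = N(d₂) = N(-0.10) = 0.4602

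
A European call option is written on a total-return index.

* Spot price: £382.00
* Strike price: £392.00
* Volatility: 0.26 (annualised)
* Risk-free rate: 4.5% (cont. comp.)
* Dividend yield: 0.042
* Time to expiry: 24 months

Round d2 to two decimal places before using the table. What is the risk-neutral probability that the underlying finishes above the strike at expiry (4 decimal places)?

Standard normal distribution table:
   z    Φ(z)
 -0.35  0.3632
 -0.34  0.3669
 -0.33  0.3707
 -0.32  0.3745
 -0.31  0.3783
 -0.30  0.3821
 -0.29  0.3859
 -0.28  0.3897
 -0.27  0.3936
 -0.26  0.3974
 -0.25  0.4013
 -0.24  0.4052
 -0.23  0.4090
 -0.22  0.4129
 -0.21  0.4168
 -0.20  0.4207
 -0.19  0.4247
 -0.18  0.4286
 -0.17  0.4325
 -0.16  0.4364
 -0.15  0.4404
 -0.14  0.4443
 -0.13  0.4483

0.4052

σ√T = 0.26·√2 = 0.3677
d₁ = [ln(382/392) + (0.045 − 0.042 + 0.26²/2)·2] / 0.3677 = [-0.0258 + 0.0736] / 0.3677 = 0.1299 which rounds to 0.13
d₂ = d₁ − σ√T = 0.1299 − 0.3677 = -0.2378 which rounds to -0.24
Risk-neutral Pr[S_T > K] = N(d₂) = N(-0.24) = 0.4052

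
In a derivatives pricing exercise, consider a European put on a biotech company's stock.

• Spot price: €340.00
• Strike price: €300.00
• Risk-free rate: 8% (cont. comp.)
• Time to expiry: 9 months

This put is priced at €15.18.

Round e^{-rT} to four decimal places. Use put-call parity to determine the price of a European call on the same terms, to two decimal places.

€72.64

exp(−rT) = exp(−0.08·0.75) = 0.9418
Put-call parity: C − P = S − K·e^(−rT) = 340 − 300·0.9418 = 340 − 282.5400 = 57.4600
C = P + (C − P) = 15.18 + (57.4600) = 72.6400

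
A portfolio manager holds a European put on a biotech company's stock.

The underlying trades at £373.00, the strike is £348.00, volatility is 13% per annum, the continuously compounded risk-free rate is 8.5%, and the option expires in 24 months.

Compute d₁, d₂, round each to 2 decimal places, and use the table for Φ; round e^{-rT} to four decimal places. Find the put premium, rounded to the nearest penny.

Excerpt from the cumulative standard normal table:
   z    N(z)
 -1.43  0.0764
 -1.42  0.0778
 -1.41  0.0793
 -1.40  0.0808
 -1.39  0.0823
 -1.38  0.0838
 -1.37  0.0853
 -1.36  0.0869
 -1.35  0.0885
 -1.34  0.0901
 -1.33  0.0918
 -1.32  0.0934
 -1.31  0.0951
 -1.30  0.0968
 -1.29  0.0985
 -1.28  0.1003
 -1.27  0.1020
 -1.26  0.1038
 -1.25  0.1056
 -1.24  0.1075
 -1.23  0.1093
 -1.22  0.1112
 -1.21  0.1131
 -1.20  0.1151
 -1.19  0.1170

σ√T = 0.13 × 1.4142 = 0.1838
d₁ = [ln(373/348) + (0.085 + ½·0.13²)·2] / (σ√T) = (0.0694 + 0.1869) / 0.1838 = 1.3940 ≈ 1.39
d₂ = 1.3940 − 0.1838 = 1.2101 ≈ 1.21
exp(−rT) = exp(−0.085·2) = 0.8437
P = 348·0.8437·N(-1.21) − 373·N(-1.39) = 348·0.8437·0.1131 − 373·0.0823 = 33.2070 − 30.6979 = 2.5091

£2.51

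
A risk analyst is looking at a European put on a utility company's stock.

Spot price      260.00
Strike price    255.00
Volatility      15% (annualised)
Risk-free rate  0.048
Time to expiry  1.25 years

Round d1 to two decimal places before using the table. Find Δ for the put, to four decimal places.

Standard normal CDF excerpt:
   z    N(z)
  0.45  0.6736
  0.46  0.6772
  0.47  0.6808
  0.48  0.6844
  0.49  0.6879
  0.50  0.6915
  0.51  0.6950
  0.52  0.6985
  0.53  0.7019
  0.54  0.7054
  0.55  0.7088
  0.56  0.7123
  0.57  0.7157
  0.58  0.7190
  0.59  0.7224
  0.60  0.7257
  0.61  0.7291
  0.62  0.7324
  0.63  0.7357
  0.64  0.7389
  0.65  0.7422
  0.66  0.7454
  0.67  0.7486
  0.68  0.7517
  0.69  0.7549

σ√T = 0.15·√1.25 = 0.1677
d₁ = [ln(260/255) + (0.048 + 0.15²/2)·1.25] / 0.1677 = [0.0194 + 0.0741] / 0.1677 = 0.5574 → 0.56
N(d₁) = N(0.56) = 0.7123
Δ_put = N(d₁) − 1 = 0.7123 − 1 = -0.2877

-0.2877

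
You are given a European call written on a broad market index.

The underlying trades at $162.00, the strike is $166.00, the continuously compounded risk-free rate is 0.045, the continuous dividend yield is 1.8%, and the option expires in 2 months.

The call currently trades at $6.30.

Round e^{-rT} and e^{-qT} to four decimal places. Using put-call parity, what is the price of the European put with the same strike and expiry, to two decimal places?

exp(−qT) = exp(−0.018·0.1667) = 0.9970;  exp(−rT) = exp(−0.045·0.1667) = 0.9925
Put-call parity: C − P = S·e^(−qT) − K·e^(−rT) = 162·0.9970 − 166·0.9925 = 161.5140 − 164.7550 = -3.2410
P = C − (C − P) = 6.30 − (-3.2410) = 9.5410

$9.54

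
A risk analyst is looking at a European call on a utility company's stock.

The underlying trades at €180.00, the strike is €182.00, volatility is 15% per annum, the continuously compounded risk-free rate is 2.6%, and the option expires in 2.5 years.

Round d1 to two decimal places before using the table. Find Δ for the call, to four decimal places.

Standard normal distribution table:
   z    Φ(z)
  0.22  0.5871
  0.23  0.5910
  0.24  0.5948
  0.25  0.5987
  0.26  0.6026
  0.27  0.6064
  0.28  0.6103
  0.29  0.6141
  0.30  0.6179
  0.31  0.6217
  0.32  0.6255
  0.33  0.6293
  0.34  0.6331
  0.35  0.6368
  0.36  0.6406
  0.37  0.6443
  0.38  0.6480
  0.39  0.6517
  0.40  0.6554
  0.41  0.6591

σ√T = 0.15·√2.5 = 0.2372
d₁ = [ln(180/182) + (0.026 + ½·0.15²)·2.5] / (σ√T) = (-0.0110 + 0.0931) / 0.2372 = 0.3461 which rounds to 0.35
N(d₁) = N(0.35) = 0.6368
Δ_call = N(d₁) = 0.6368

0.6368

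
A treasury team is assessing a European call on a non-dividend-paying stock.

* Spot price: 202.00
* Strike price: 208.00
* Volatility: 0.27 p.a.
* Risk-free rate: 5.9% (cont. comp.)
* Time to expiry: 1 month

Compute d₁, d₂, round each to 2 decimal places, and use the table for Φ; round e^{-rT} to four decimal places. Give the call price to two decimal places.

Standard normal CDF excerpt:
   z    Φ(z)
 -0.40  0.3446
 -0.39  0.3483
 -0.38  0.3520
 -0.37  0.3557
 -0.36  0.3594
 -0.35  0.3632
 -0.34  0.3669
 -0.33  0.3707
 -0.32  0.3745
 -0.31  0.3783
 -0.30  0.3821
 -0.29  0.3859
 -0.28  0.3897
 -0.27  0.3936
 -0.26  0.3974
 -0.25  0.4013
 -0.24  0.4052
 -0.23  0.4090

4.33

T = 0.08333;  σ√T = 0.0779
ln(S/K) + (r + σ²/2)T = ln(202/208) + (0.059 + 0.27²/2)·0.08333 = -0.0293 + 0.0080 = -0.0213
d₁ = -0.0213 / 0.0779 = -0.2735 which rounds to -0.27
d₂ = d₁ − σ√T = -0.2735 − 0.0779 = -0.3514 which rounds to -0.35
exp(−rT) = exp(−0.059·0.08333) = 0.9951
C = 202·N(-0.27) − 208·0.9951·N(-0.35) = 202·0.3936 − 208·0.9951·0.3632 = 79.5072 − 75.1754 = 4.3318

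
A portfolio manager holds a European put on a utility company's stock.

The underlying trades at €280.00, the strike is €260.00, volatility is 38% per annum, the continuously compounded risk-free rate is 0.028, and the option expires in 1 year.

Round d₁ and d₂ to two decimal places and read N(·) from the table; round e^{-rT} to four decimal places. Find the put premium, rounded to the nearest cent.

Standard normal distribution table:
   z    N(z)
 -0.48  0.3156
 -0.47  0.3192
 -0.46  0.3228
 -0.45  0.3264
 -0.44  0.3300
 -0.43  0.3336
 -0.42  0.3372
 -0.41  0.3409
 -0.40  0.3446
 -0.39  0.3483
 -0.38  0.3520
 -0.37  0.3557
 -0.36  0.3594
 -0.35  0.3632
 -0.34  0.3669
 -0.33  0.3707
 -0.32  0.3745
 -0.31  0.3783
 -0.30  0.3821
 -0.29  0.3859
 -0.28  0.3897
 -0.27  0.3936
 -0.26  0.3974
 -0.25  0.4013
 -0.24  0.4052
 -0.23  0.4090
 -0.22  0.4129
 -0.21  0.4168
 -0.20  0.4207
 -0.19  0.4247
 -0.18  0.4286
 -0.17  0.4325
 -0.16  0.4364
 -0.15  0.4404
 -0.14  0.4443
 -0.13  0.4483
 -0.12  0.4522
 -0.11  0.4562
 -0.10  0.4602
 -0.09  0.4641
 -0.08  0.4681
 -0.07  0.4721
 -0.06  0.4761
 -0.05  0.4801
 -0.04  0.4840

€27.96

σ√T = 0.38·√1 = 0.3800
d₁ = [ln(280/260) + (0.028 + 0.38²/2)·1] / 0.3800 = [0.0741 + 0.1002] / 0.3800 = 0.4587 which rounds to 0.46
d₂ = d₁ − σ√T = 0.4587 − 0.3800 = 0.0787 which rounds to 0.08
exp(−rT) = exp(−0.028·1) = 0.9724
P = 260·0.9724·N(-0.08) − 280·N(-0.46) = 260·0.9724·0.4681 − 280·0.3228 = 118.3469 − 90.3840 = 27.9629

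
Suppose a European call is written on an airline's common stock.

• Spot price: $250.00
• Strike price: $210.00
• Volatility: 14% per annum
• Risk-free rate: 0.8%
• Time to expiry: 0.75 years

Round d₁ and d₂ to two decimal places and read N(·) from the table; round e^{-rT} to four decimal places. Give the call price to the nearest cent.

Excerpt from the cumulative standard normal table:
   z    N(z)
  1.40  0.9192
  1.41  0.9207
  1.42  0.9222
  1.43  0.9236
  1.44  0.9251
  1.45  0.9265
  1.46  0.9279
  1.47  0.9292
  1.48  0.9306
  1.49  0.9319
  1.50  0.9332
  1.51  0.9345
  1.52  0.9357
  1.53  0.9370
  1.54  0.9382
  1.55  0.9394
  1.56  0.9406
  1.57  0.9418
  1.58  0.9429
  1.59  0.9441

σ√T = 0.14·√0.75 = 0.1212
ln(S/K) + (r + σ²/2)T = ln(250/210) + (0.008 + 0.14²/2)·0.75 = 0.1744 + 0.0134 = 0.1877
d₁ = 0.1877 / 0.1212 = 1.5482 ≈ 1.55
d₂ = d₁ − σ√T = 1.5482 − 0.1212 = 1.4269 ≈ 1.43
exp(−rT) = exp(−0.008·0.75) = 0.9940
N(d₁) = N(1.55) = 0.9394;  N(d₂) = N(1.43) = 0.9236
C = 250·0.9394 − 210·0.9940·0.9236 = 234.8500 − 192.7923 = 42.0577

$42.06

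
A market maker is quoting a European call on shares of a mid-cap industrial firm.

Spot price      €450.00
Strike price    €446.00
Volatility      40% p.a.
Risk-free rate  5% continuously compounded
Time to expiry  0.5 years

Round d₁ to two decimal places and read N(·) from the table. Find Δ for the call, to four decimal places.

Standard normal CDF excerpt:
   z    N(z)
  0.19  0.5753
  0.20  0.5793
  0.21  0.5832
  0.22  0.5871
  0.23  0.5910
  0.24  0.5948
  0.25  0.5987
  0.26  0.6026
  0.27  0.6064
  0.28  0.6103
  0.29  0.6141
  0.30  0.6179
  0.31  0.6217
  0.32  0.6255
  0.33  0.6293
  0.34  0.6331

σ√T = 0.4 × 0.7071 = 0.2828
ln(S/K) + (r + σ²/2)T = ln(450/446) + (0.05 + 0.4²/2)·0.5 = 0.0089 + 0.0650 = 0.0739
d₁ = 0.0739 / 0.2828 = 0.2614 ≈ 0.26
N(d₁) = N(0.26) = 0.6026
Δ_call = N(d₁) = 0.6026

0.6026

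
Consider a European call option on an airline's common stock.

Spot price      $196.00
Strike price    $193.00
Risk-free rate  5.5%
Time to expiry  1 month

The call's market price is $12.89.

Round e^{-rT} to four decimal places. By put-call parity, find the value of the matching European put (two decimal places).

exp(−rT) = exp(−0.055·0.08333) = 0.9954
Put-call parity: C − P = S − K·e^(−rT) = 196 − 193·0.9954 = 196 − 192.1122 = 3.8878
P = C − (C − P) = 12.89 − (3.8878) = 9.0022

$9.00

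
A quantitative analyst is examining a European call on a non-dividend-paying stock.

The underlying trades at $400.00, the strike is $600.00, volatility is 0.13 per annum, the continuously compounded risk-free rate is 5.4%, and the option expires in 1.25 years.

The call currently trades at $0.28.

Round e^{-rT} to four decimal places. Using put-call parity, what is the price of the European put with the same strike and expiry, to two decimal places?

$161.10

e^(−rT) = e^(−0.054·1.25) = 0.9347
Put-call parity: C − P = S − K·e^(−rT) = 400 − 600·0.9347 = 400 − 560.8200 = -160.8200
P = C − (C − P) = 0.28 − (-160.8200) = 161.1000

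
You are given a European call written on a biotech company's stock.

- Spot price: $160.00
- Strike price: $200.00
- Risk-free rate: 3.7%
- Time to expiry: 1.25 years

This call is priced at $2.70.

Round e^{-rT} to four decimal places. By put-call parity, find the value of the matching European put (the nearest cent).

e^(−rT) = e^(−0.037·1.25) = 0.9548
Put-call parity: C − P = S − K·e^(−rT) = 160 − 200·0.9548 = 160 − 190.9600 = -30.9600
P = C − (C − P) = 2.70 − (-30.9600) = 33.6600

$33.66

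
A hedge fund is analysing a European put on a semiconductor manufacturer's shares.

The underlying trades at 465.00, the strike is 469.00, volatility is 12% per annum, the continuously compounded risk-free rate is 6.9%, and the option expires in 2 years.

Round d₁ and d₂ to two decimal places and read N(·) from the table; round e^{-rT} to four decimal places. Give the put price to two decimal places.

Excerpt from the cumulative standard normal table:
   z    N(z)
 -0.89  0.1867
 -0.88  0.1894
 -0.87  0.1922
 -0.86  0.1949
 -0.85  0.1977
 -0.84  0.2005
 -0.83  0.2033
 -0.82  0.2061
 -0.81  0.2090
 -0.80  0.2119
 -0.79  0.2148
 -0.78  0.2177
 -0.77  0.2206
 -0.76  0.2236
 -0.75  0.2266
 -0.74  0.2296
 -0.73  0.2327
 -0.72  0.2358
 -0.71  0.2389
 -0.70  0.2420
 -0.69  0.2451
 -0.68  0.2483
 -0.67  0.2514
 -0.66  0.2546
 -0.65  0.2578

9.51

T = 2;  σ√T = 0.1697
d₁ = [ln(465/469) + (0.069 + 0.12²/2)·2] / 0.1697 = [-0.0086 + 0.1524] / 0.1697 = 0.8476 which rounds to 0.85
d₂ = d₁ − σ√T = 0.8476 − 0.1697 = 0.6778 which rounds to 0.68
e^(−rT) = e^(−0.069·2) = 0.8711
P = 469·0.8711·N(-0.68) − 465·N(-0.85) = 469·0.8711·0.2483 − 465·0.1977 = 101.4419 − 91.9305 = 9.5114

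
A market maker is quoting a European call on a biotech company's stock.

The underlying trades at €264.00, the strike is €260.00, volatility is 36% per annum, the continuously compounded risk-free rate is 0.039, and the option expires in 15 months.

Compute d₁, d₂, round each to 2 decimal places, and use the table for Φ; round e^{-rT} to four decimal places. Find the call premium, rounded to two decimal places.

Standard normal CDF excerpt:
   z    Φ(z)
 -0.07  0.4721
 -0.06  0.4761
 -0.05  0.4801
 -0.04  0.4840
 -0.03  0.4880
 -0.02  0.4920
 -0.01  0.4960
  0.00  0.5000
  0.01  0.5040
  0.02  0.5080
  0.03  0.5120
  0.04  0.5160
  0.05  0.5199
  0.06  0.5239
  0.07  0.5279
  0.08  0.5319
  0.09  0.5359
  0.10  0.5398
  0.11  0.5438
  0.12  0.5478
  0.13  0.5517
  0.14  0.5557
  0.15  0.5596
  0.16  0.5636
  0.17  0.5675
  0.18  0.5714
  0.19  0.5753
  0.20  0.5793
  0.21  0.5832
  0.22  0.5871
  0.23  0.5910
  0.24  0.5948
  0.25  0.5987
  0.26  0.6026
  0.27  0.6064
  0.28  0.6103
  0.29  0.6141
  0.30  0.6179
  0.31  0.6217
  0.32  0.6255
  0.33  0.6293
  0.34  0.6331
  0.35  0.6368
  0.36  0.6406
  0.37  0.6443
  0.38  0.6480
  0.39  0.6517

€49.27

σ√T = 0.36·√1.25 = 0.4025
ln(S/K) + (r + σ²/2)T = ln(264/260) + (0.039 + 0.36²/2)·1.25 = 0.0153 + 0.1298 = 0.1450
d₁ = 0.1450 / 0.4025 = 0.3603 which rounds to 0.36
d₂ = d₁ − σ√T = 0.3603 − 0.4025 = -0.0422 which rounds to -0.04
exp(−rT) = exp(−0.039·1.25) = 0.9524
N(d₁) = N(0.36) = 0.6406;  N(d₂) = N(-0.04) = 0.4840
C = 264·0.6406 − 260·0.9524·0.4840 = 169.1184 − 119.8500 = 49.2684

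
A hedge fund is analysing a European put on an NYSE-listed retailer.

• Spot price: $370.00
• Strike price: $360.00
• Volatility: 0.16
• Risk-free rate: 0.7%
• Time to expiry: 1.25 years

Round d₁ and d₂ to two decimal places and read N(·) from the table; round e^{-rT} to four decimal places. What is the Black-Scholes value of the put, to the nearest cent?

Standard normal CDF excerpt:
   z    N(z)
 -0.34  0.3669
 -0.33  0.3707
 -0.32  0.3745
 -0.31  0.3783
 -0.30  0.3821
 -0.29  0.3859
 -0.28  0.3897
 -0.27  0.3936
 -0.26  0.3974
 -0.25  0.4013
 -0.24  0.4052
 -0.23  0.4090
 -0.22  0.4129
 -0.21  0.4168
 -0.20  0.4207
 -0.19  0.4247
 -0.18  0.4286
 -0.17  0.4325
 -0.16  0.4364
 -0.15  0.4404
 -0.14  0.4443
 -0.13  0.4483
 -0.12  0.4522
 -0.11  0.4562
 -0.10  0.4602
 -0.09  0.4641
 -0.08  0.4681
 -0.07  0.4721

$20.02

σ√T = 0.16 × 1.1180 = 0.1789
ln(S/K) + (r + σ²/2)T = ln(370/360) + (0.007 + 0.16²/2)·1.25 = 0.0274 + 0.0248 = 0.0521
d₁ = 0.0521 / 0.1789 = 0.2915 which rounds to 0.29
d₂ = d₁ − σ√T = 0.2915 − 0.1789 = 0.1126 which rounds to 0.11
e^(−rT) = e^(−0.007·1.25) = 0.9913
P = 360·0.9913·N(-0.11) − 370·N(-0.29) = 360·0.9913·0.4562 − 370·0.3859 = 162.8032 − 142.7830 = 20.0202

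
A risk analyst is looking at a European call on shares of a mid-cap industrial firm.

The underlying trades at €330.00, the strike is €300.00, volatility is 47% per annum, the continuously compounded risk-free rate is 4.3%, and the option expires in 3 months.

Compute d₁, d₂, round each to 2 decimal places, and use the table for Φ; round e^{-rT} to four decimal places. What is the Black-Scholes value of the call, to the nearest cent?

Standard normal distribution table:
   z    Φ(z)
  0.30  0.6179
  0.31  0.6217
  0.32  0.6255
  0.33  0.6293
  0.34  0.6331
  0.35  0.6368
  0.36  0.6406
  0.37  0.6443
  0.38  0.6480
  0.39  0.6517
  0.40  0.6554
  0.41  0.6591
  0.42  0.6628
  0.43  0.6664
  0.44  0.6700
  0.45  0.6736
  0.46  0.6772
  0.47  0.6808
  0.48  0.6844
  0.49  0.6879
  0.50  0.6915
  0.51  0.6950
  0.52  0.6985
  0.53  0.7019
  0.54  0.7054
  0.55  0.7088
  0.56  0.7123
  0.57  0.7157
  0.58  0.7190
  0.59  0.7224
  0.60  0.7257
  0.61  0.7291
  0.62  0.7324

€49.41

σ√T = 0.47·√0.25 = 0.2350
d₁ = [ln(330/300) + (0.043 + 0.47²/2)·0.25] / 0.2350 = [0.0953 + 0.0384] / 0.2350 = 0.5688 ⇒ 0.57
d₂ = d₁ − σ√T = 0.5688 − 0.2350 = 0.3338 ⇒ 0.33
exp(−rT) = exp(−0.043·0.25) = 0.9893
N(d₁) = N(0.57) = 0.7157;  N(d₂) = N(0.33) = 0.6293
C = 330·0.7157 − 300·0.9893·0.6293 = 236.1810 − 186.7699 = 49.4111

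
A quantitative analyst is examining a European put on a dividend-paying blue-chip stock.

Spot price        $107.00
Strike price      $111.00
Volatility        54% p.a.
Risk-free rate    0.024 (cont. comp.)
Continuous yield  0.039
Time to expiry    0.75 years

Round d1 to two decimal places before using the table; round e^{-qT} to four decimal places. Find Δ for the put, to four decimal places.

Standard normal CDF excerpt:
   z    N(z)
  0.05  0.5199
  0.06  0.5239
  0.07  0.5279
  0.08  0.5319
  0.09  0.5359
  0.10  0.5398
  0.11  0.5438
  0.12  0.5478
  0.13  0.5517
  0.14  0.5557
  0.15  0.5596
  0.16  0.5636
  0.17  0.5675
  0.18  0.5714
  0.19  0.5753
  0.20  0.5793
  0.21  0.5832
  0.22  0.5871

-0.4354

σ√T = 0.54 × 0.8660 = 0.4677
d₁ = [ln(107/111) + (0.024 − 0.039 + 0.54²/2)·0.75] / 0.4677 = [-0.0367 + 0.0981] / 0.4677 = 0.1313 which rounds to 0.13
N(d₁) = N(0.13) = 0.5517
Δ_put = exp(−qT)·(N(d₁) − 1) = 0.9712·(0.5517 − 1) = -0.4354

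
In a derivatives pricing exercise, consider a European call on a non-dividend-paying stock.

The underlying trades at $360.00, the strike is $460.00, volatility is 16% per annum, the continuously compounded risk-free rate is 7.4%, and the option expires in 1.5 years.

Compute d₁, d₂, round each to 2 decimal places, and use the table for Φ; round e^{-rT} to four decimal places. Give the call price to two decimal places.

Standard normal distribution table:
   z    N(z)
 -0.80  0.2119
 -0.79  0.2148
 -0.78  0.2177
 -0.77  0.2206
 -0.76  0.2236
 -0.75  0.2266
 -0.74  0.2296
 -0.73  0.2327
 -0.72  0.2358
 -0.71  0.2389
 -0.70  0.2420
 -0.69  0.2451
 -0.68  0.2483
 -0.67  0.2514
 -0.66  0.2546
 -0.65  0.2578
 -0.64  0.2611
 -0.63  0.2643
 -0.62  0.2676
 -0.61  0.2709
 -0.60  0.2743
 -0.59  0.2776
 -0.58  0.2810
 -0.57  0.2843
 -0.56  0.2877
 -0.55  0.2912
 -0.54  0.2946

$10.32

σ√T = 0.16·√1.5 = 0.1960
d₁ = [ln(360/460) + (0.074 + 0.16²/2)·1.5] / 0.1960 = [-0.2451 + 0.1302] / 0.1960 = -0.5865 which rounds to -0.59
d₂ = d₁ − σ√T = -0.5865 − 0.1960 = -0.7824 which rounds to -0.78
e^(−rT) = e^(−0.074·1.5) = 0.8949
C = 360·N(-0.59) − 460·0.8949·N(-0.78) = 360·0.2776 − 460·0.8949·0.2177 = 99.9360 − 89.6171 = 10.3189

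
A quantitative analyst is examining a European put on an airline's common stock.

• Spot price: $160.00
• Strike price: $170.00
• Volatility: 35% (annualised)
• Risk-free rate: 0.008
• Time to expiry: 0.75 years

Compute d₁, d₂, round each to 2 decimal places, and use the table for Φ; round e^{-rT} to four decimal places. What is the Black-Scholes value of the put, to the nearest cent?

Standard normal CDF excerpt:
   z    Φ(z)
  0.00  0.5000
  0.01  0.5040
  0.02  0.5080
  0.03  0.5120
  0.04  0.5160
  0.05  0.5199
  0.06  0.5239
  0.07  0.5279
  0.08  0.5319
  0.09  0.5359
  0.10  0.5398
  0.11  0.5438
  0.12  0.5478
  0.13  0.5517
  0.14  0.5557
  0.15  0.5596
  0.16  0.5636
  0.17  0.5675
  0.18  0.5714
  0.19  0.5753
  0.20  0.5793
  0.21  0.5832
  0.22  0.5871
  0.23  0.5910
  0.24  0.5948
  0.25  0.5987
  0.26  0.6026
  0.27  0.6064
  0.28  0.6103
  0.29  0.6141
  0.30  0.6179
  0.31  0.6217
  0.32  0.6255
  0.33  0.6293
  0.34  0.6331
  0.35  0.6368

$24.42

T = 0.75;  σ√T = 0.3031
d₁ = [ln(160/170) + (0.008 + ½·0.35²)·0.75] / (σ√T) = (-0.0606 + 0.0519) / 0.3031 = -0.0287 → -0.03
d₂ = -0.0287 − 0.3031 = -0.3318 → -0.33
exp(−rT) = exp(−0.008·0.75) = 0.9940
P = 170·0.9940·N(0.33) − 160·N(0.03) = 170·0.9940·0.6293 − 160·0.5120 = 106.3391 − 81.9200 = 24.4191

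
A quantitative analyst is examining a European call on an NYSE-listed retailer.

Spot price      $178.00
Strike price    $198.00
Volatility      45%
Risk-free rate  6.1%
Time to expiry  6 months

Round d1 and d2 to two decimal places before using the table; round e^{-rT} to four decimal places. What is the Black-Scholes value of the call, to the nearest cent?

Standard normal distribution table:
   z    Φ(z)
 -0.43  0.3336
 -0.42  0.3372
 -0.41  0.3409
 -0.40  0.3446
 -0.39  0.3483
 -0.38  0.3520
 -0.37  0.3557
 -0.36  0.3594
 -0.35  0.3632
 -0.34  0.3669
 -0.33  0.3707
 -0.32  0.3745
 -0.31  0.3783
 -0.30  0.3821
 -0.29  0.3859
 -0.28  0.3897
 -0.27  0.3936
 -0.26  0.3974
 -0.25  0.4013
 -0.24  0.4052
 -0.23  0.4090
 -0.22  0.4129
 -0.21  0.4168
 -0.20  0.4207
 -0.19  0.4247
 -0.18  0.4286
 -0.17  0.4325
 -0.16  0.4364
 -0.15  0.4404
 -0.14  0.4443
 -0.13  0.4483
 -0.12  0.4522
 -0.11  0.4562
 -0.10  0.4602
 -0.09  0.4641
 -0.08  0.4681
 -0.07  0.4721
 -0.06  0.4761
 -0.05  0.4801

T = 0.5;  σ√T = 0.3182
ln(S/K) + (r + σ²/2)T = ln(178/198) + (0.061 + 0.45²/2)·0.5 = -0.1065 + 0.0811 = -0.0254
d₁ = -0.0254 / 0.3182 = -0.0797 ≈ -0.08
d₂ = d₁ − σ√T = -0.0797 − 0.3182 = -0.3979 ≈ -0.40
exp(−rT) = exp(−0.061·0.5) = 0.9700
C = 178·N(-0.08) − 198·0.9700·N(-0.40) = 178·0.4681 − 198·0.9700·0.3446 = 83.3218 − 66.1839 = 17.1379

$17.14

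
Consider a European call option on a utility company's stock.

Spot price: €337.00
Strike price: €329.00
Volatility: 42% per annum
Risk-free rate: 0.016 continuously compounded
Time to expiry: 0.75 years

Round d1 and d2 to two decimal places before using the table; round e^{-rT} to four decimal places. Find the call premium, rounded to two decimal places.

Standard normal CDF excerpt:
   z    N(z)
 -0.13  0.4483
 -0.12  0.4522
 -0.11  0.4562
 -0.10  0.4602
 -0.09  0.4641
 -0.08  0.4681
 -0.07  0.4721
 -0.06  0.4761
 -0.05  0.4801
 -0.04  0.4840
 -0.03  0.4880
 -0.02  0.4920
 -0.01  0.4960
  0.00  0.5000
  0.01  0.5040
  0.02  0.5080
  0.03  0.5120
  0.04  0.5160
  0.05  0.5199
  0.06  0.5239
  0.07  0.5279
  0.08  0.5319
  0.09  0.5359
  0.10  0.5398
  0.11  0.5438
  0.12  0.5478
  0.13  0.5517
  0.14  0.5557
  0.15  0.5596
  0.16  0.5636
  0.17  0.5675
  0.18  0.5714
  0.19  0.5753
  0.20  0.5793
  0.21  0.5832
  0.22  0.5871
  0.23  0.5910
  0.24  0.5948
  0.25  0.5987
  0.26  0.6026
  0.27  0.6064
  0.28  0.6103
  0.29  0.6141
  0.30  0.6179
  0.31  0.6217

T = 0.75;  σ√T = 0.3637
d₁ = [ln(337/329) + (0.016 + 0.42²/2)·0.75] / 0.3637 = [0.0240 + 0.0781] / 0.3637 = 0.2809 which rounds to 0.28
d₂ = d₁ − σ√T = 0.2809 − 0.3637 = -0.0828 which rounds to -0.08
e^(−rT) = e^(−0.016·0.75) = 0.9881
C = 337·N(0.28) − 329·0.9881·N(-0.08) = 337·0.6103 − 329·0.9881·0.4681 = 205.6711 − 152.1722 = 53.4989

€53.50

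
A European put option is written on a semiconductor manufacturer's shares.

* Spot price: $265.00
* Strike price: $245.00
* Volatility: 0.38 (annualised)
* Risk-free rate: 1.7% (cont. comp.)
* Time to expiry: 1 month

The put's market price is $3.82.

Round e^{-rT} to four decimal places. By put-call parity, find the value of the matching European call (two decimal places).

e^(−rT) = e^(−0.017·0.08333) = 0.9986
Put-call parity: C − P = S − K·e^(−rT) = 265 − 245·0.9986 = 265 − 244.6570 = 20.3430
C = P + (C − P) = 3.82 + (20.3430) = 24.1630

$24.16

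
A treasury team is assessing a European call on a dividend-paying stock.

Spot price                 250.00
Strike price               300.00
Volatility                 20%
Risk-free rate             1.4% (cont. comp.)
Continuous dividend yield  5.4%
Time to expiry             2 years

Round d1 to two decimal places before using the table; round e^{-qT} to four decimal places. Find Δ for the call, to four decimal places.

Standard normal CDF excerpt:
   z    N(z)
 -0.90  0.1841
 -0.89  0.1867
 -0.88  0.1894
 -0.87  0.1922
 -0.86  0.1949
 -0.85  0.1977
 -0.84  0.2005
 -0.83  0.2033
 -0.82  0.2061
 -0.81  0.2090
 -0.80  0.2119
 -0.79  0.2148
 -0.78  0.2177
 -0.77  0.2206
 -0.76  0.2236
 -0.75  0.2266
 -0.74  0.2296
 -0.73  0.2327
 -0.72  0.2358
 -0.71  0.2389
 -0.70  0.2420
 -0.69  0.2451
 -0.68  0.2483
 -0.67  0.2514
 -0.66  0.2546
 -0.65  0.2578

σ√T = 0.2 × 1.4142 = 0.2828
d₁ = [ln(250/300) + (0.014 − 0.054 + ½·0.2²)·2] / (σ√T) = (-0.1823 − 0.0400) / 0.2828 = -0.7860 → -0.79
N(d₁) = N(-0.79) = 0.2148
Δ_call = e^(−qT)·N(d₁) = 0.8976·0.2148 = 0.1928

0.1928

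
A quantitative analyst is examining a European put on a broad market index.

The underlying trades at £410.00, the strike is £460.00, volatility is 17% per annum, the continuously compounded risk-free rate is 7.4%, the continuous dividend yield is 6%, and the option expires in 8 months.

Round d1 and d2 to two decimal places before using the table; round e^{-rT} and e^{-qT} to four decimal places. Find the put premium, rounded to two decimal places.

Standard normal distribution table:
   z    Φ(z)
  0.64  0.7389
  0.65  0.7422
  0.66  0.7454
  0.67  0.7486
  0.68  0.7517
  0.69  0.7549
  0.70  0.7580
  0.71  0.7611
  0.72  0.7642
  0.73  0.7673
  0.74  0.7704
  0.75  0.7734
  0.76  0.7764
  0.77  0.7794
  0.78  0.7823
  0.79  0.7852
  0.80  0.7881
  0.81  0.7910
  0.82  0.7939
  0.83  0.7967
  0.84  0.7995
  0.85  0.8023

£51.48

σ√T = 0.17·√0.6667 = 0.1388
d₁ = [ln(410/460) + (0.074 − 0.06 + ½·0.17²)·0.6667] / (σ√T) = (-0.1151 + 0.0190) / 0.1388 = -0.6924 which rounds to -0.69
d₂ = -0.6924 − 0.1388 = -0.8312 which rounds to -0.83
exp(−qT) = exp(−0.06·0.6667) = 0.9608;  exp(−rT) = exp(−0.074·0.6667) = 0.9519
P = 460·0.9519·N(0.83) − 410·0.9608·N(0.69) = 460·0.9519·0.7967 − 410·0.9608·0.7549 = 348.8542 − 297.3762 = 51.4780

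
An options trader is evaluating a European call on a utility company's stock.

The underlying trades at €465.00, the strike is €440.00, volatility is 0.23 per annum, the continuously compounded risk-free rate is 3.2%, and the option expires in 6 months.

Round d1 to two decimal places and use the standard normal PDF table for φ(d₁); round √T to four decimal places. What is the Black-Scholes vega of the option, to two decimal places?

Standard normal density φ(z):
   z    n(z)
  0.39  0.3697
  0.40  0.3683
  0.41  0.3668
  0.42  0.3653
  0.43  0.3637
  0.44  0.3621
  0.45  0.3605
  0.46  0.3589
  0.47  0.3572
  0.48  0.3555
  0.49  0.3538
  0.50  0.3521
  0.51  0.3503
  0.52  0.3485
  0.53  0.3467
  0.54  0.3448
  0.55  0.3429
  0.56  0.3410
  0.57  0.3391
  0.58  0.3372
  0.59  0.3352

T = 0.5;  σ√T = 0.1626
d₁ = [ln(465/440) + (0.032 + ½·0.23²)·0.5] / (σ√T) = (0.0553 + 0.0292) / 0.1626 = 0.5195 ≈ 0.52
√T = √0.5 = 0.7071
φ(d₁) = φ(0.52) = 0.3485
vega = S·φ(d₁)·√T = 465·0.3485·0.7071 = 114.5873

114.59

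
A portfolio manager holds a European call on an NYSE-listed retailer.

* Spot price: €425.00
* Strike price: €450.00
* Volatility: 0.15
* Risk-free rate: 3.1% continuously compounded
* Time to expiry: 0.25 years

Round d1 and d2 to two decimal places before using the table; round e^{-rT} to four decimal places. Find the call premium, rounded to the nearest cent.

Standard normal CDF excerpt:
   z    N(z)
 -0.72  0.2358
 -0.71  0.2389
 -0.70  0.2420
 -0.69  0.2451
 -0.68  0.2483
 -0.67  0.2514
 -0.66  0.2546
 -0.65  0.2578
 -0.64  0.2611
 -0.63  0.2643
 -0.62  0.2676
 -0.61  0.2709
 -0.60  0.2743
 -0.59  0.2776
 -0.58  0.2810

T = 0.25;  σ√T = 0.0750
d₁ = [ln(425/450) + (0.031 + ½·0.15²)·0.25] / (σ√T) = (-0.0572 + 0.0106) / 0.0750 = -0.6213 ⇒ -0.62
d₂ = -0.6213 − 0.0750 = -0.6963 ⇒ -0.70
exp(−rT) = exp(−0.031·0.25) = 0.9923
C = 425·N(-0.62) − 450·0.9923·N(-0.70) = 425·0.2676 − 450·0.9923·0.2420 = 113.7300 − 108.0615 = 5.6685

€5.67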